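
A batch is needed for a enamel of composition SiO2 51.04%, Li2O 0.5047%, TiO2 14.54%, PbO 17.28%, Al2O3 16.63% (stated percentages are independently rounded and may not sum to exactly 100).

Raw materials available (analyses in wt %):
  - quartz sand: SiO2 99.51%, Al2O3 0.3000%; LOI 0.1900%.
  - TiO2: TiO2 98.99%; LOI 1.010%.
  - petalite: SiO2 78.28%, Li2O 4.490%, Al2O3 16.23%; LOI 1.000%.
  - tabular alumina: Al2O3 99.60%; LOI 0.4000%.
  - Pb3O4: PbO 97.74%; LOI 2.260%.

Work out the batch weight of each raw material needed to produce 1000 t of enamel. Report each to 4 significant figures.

Batch per 1000 t enamel:
  quartz sand: 424.5 t
  TiO2: 146.9 t
  petalite: 112.4 t
  tabular alumina: 147.4 t
  Pb3O4: 176.8 t
Total batch = 1008 t; LOI loss = 8.000 t; yield = 99.21%

Mid-chain values are printed (rounded to four significant figures) in the working; full precision is maintained at each step — a single rounding yields each reported figure; derived quantities are recomputed in full precision (net glass mass, yield, ignition loss, five oxide percentages, totals) using the weight values per 1000 t of glass as set out in the problem or answer text.
Target oxide masses per 1000 t enamel:
  SiO2: 51.04% × 1000 = 510.4 t
  Li2O: 0.5047% × 1000 = 5.047 t
  TiO2: 14.54% × 1000 = 145.4 t
  PbO: 17.28% × 1000 = 172.8 t
  Al2O3: 16.63% × 1000 = 166.3 t
Sums-versus-targets review using the reported weights, versus the basis set out (sum by sum, the targets are met net of answer rounding effects):
  SiO2: 424.5·0.9951 + 112.4·0.7828 = 510.4 t (target 510.4 t)
  Li2O: 112.4·0.04490 = 5.047 t (target 5.047 t)
  TiO2: 146.9·0.9899 = 145.4 t (target 145.4 t)
  PbO: 176.8·0.9774 = 172.8 t (target 172.8 t)
  Al2O3: 424.5·0.003000 + 112.4·0.1623 + 147.4·0.9960 = 166.3 t (target 166.3 t)
Consistency of the glass mass: total batch − LOI = 1000 t (per-oxide target masses sum to 999.9 t; basis as stated: 1000 t — deltas are rounding alone).
Adding the batch up: Σ batch = 1008 t; LOI loss = Σ batch·LOI = 8.000 t; yield: glass divided by total = 99.21%.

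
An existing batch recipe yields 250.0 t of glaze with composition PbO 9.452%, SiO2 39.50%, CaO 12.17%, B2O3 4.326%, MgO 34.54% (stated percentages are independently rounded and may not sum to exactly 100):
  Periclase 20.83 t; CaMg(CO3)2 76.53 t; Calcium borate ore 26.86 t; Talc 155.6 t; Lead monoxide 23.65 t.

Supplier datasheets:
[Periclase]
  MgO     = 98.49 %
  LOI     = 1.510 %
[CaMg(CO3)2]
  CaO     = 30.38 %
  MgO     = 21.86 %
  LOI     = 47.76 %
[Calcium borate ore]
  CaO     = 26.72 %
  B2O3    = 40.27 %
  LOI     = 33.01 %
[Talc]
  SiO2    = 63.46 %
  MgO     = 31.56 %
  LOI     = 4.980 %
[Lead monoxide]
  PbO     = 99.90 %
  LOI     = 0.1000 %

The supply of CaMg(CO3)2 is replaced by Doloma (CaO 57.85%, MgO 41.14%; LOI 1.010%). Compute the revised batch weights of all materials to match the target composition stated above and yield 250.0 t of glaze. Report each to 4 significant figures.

Revised batch per 250.0 t glaze:
  Periclase: 21.02 t
  Doloma: 40.19 t
  Calcium borate ore: 26.86 t
  Talc: 155.6 t
  Lead monoxide: 23.65 t
Total batch = 267.3 t; LOI loss = 17.36 t

All arithmetic holds exact precision end to end — intermediates are displayed, rounded to 4 significant digits, in the working; every reported figure is rounded just once — the derived quantities, including net glass mass, ignition loss, five oxide percentages, the totals, the yield, are recomputed from the weighed amounts per 250.0 t of glass at full float precision, as quoted within question or answer.
Target oxide masses per 250.0 t glaze:
  PbO: 9.452% × 250.0 = 23.63 t
  SiO2: 39.50% × 250.0 = 98.75 t
  CaO: 12.17% × 250.0 = 30.42 t
  B2O3: 4.326% × 250.0 = 10.82 t
  MgO: 34.54% × 250.0 = 86.35 t
Balance tally, oxide-wise, given the weights on record, relative to the basis at hand (sums match the target masses inside rounding margins):
  PbO: 23.65·0.9990 = 23.63 t (target 23.63 t)
  SiO2: 155.6·0.6346 = 98.74 t (target 98.75 t)
  CaO: 40.19·0.5785 + 26.86·0.2672 = 30.43 t (target 30.42 t)
  B2O3: 26.86·0.4027 = 10.82 t (target 10.82 t)
  MgO: 21.02·0.9849 + 40.19·0.4114 + 155.6·0.3156 = 86.34 t (target 86.35 t)
Glass-mass bookkeeping: total charge less LOI = 250.0 t (the Σ of target masses is 250.0 t; versus the stated basis of 250.0 t — a pure rounding effect).
Adding the batch up: Σ batch = 267.3 t; the LOI term Σ batch·LOI equals 17.36 t; yield: glass divided by total = 93.51%.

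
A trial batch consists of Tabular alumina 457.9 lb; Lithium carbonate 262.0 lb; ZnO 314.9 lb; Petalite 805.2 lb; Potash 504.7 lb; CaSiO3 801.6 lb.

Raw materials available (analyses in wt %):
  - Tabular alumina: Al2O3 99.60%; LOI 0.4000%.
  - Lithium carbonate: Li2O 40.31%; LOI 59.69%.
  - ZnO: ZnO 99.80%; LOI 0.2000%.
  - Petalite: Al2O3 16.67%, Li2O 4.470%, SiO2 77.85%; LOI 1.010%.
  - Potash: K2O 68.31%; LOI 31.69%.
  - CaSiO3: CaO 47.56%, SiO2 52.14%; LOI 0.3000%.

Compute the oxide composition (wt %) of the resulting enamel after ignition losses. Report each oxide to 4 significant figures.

Each numeric step maintains full float precision end to end; working values are displayed rounded to 4 significant figures alongside each step — each reported value is rounded exactly once — the derived quantities (net glass mass, ignition loss, yield, the six compositions, the totals) are rebuilt at full float precision from the batch weights at 2817 lb of glass, exactly as shown in question or answer.
Delivered oxide masses:
  Al2O3: 457.9·0.9960 + 805.2·0.1667 = 590.3 lb
  K2O: 504.7·0.6831 = 344.8 lb
  Li2O: 262.0·0.4031 + 805.2·0.04470 = 141.6 lb
  CaO: 801.6·0.4756 = 381.2 lb
  ZnO: 314.9·0.9980 = 314.3 lb
  SiO2: 805.2·0.7785 + 801.6·0.5214 = 1045 lb
LOI: 457.9·0.004000 + 262.0·0.5969 + 314.9·0.002000 + 805.2·0.01010 + 504.7·0.3169 + 801.6·0.003000 = 329.3 lb
The glass mass, total less LOI, = 3146 − 329.3 = 2817 lb (consistent with Σ oxide mass)
oxide / glass × 100 gives the wt %

Glass mass = 2817 lb (batch 3146 − LOI 329.3).
Composition: Al2O3 20.95%, K2O 12.24%, Li2O 5.027%, CaO 13.53%, ZnO 11.16%, SiO2 37.09%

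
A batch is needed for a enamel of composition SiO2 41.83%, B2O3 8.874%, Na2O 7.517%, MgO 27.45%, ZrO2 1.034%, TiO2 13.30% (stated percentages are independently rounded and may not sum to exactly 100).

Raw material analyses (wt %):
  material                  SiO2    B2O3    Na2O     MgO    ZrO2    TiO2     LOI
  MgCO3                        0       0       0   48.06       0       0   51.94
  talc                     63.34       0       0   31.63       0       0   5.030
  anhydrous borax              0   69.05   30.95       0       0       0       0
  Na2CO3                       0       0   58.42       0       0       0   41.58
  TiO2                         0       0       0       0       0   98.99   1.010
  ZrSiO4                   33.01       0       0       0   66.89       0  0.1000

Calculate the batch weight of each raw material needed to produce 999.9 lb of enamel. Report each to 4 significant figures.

Batch per 999.9 lb enamel:
  MgCO3: 141.8 lb
  talc: 652.3 lb
  anhydrous borax: 128.5 lb
  Na2CO3: 60.58 lb
  TiO2: 134.3 lb
  ZrSiO4: 15.46 lb
Total batch = 1133 lb; LOI loss = 133.0 lb; yield = 88.26%

Working values are shown (rounded to four significant figures) between the steps — the whole derivation carries full float precision in all steps. Every reported number takes just one rounding. The derived quantities (net glass mass, yield, totals, ignition loss, six oxide percentages) are re-derived using the weight values at 999.9 lb of glass in exact precision as given in problem or answer.
Oxide mass targets, per 999.9 lb enamel:
  SiO2: 41.83% × 999.9 = 418.3 lb
  B2O3: 8.874% × 999.9 = 88.73 lb
  Na2O: 7.517% × 999.9 = 75.16 lb
  MgO: 27.45% × 999.9 = 274.5 lb
  ZrO2: 1.034% × 999.9 = 10.34 lb
  TiO2: 13.30% × 999.9 = 133.0 lb
Per-oxide balance check with the batch weights as given, for the quoted basis mass (oxide sums agree with the targets net of answer rounding effects):
  SiO2: 652.3·0.6334 + 15.46·0.3301 = 418.3 lb (target 418.3 lb)
  B2O3: 128.5·0.6905 = 88.73 lb (target 88.73 lb)
  Na2O: 128.5·0.3095 + 60.58·0.5842 = 75.16 lb (target 75.16 lb)
  MgO: 141.8·0.4806 + 652.3·0.3163 = 274.5 lb (target 274.5 lb)
  ZrO2: 15.46·0.6689 = 10.34 lb (target 10.34 lb)
  TiO2: 134.3·0.9899 = 132.9 lb (target 133.0 lb)
Glass-mass closure: total charge less LOI = 999.9 lb (oxide target masses add up to 999.9 lb; against the stated basis, 999.9 lb — differing by rounding only).
Whole-batch sum: Σ batch = 1133 lb; Σ batch·LOI gives LOI loss = 133.0 lb; yield: glass divided by total = 88.26%.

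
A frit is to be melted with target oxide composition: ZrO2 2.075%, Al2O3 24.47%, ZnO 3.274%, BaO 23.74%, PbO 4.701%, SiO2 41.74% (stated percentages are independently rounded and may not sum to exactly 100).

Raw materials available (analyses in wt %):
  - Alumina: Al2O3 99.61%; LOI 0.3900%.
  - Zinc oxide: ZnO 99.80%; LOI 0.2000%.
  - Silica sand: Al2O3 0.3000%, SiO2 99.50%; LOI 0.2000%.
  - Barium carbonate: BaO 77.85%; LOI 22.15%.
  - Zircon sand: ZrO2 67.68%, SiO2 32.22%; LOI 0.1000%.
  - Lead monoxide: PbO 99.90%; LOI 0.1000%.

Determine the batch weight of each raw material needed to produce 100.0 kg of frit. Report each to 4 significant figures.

Working values are printed (rounded to four significant digits) on the page — the whole derivation maintains full precision end to end — each reported value is rounded exactly once. All derived quantities, including ignition loss, the totals, glass mass, the six compositions, the yield, are carried using the weight values per 100.0 kg of glass at full precision, as quoted within question or answer.
Oxide mass targets, per 100.0 kg frit:
  ZrO2: 2.075% × 100.0 = 2.075 kg
  Al2O3: 24.47% × 100.0 = 24.47 kg
  ZnO: 3.274% × 100.0 = 3.274 kg
  BaO: 23.74% × 100.0 = 23.74 kg
  PbO: 4.701% × 100.0 = 4.701 kg
  SiO2: 41.74% × 100.0 = 41.74 kg
Oxide-by-oxide audit with the batch weights as given, relative to the basis at hand (each sum matches its target mass modulo rounding of the values):
  ZrO2: 3.066·0.6768 = 2.075 kg (target 2.075 kg)
  Al2O3: 24.44·0.9961 + 40.96·0.003000 = 24.47 kg (target 24.47 kg)
  ZnO: 3.281·0.9980 = 3.274 kg (target 3.274 kg)
  BaO: 30.49·0.7785 = 23.74 kg (target 23.74 kg)
  PbO: 4.706·0.9990 = 4.701 kg (target 4.701 kg)
  SiO2: 40.96·0.9950 + 3.066·0.3222 = 41.74 kg (target 41.74 kg)
Glass-mass closure: Σ batch − LOI loss = 100.0 kg (the targets, summed, come to 100.0 kg; with the basis standing at 100.0 kg — rounding explains the deltas).
Adding the batch up: Σ batch = 106.9 kg; LOI removed, Σ of batch·LOI: 6.945 kg; glass ÷ batch gives a yield of 93.51%.

Batch per 100.0 kg frit:
  Alumina: 24.44 kg
  Zinc oxide: 3.281 kg
  Silica sand: 40.96 kg
  Barium carbonate: 30.49 kg
  Zircon sand: 3.066 kg
  Lead monoxide: 4.706 kg
Total batch = 106.9 kg; LOI loss = 6.945 kg; yield = 93.51%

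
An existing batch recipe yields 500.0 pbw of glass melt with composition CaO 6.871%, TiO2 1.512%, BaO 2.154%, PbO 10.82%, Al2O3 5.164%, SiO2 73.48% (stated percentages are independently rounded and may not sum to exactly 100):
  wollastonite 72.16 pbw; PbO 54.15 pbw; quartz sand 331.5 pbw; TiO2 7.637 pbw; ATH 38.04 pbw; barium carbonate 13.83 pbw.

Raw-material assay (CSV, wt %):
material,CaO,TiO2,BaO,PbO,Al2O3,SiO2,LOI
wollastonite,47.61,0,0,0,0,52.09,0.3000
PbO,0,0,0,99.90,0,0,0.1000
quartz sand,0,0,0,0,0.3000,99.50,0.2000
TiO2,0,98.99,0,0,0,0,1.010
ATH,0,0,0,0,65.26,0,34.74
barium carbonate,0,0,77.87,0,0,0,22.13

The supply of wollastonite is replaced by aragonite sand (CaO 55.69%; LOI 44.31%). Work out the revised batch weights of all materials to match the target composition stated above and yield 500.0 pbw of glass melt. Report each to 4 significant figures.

Revised batch per 500.0 pbw glass melt:
  aragonite sand: 61.69 pbw
  PbO: 54.15 pbw
  quartz sand: 369.2 pbw
  TiO2: 7.637 pbw
  ATH: 37.87 pbw
  barium carbonate: 13.83 pbw
Total batch = 544.4 pbw; LOI loss = 44.42 pbw

Exact precision is carried at all times. Working values are printed rounded to 4 significant digits within the worked lines; every reported figure takes just one rounding; all derived quantities (ignition loss, totals, the six compositions, the yield, net glass mass) are re-derived starting from the weights at 500.0 pbw of glass in exact precision, as set out in the problem or answer text.
Target oxide masses per 500.0 pbw glass melt:
  CaO: 6.871% × 500.0 = 34.35 pbw
  TiO2: 1.512% × 500.0 = 7.560 pbw
  BaO: 2.154% × 500.0 = 10.77 pbw
  PbO: 10.82% × 500.0 = 54.10 pbw
  Al2O3: 5.164% × 500.0 = 25.82 pbw
  SiO2: 73.48% × 500.0 = 367.4 pbw
Verifying the oxide balance given the weights on record, against the basis in use (sums match the target masses exact up to rounding of places):
  CaO: 61.69·0.5569 = 34.36 pbw (target 34.35 pbw)
  TiO2: 7.637·0.9899 = 7.560 pbw (target 7.560 pbw)
  BaO: 13.83·0.7787 = 10.77 pbw (target 10.77 pbw)
  PbO: 54.15·0.9990 = 54.10 pbw (target 54.10 pbw)
  Al2O3: 369.2·0.003000 + 37.87·0.6526 = 25.82 pbw (target 25.82 pbw)
  SiO2: 369.2·0.9950 = 367.4 pbw (target 367.4 pbw)
Glass mass check: total batch − LOI = 500.0 pbw (summing oxide targets gives 500.0 pbw; the stated basis being 500.0 pbw — gaps are rounding artifacts).
Batch total: Σ batch = 544.4 pbw; loss to ignition Σ batch·LOI = 44.42 pbw; yield = glass ÷ total batch = 91.84%.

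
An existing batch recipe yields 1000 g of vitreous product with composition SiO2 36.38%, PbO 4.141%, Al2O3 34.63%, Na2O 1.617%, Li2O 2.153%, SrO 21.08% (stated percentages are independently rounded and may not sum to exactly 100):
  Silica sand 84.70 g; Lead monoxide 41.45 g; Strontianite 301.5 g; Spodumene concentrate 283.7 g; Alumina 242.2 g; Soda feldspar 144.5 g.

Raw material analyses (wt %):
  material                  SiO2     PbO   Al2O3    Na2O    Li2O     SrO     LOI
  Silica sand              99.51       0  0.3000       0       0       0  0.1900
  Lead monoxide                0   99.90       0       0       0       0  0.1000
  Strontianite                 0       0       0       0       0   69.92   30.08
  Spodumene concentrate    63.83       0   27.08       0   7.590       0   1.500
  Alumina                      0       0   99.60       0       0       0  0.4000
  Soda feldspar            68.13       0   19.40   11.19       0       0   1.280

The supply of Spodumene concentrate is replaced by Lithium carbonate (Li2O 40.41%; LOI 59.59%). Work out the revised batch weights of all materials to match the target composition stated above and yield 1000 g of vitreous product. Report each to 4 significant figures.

Revised batch per 1000 g vitreous product:
  Silica sand: 266.7 g
  Lead monoxide: 41.45 g
  Strontianite: 301.5 g
  Lithium carbonate: 53.28 g
  Alumina: 318.7 g
  Soda feldspar: 144.5 g
Total batch = 1126 g; LOI loss = 126.1 g

All internal work holds full precision at all times — working values are printed rounded to four significant digits at each printed step. Every reported result sees exactly one rounding; derived quantities (the yield, net glass mass, ignition loss, the six compositions, totals) are carried at exact precision using the weight values for 1000 g of glass, as quoted within the problem or answer text.
Target oxide masses per 1000 g vitreous product:
  SiO2: 36.38% × 1000 = 363.8 g
  PbO: 4.141% × 1000 = 41.41 g
  Al2O3: 34.63% × 1000 = 346.3 g
  Na2O: 1.617% × 1000 = 16.17 g
  Li2O: 2.153% × 1000 = 21.53 g
  SrO: 21.08% × 1000 = 210.8 g
Mass-balance tally per oxide working from each reported weight, relative to the basis at hand (oxide sums agree with the targets net of answer rounding effects):
  SiO2: 266.7·0.9951 + 144.5·0.6813 = 363.8 g (target 363.8 g)
  PbO: 41.45·0.9990 = 41.41 g (target 41.41 g)
  Al2O3: 266.7·0.003000 + 318.7·0.9960 + 144.5·0.1940 = 346.3 g (target 346.3 g)
  Na2O: 144.5·0.1119 = 16.17 g (target 16.17 g)
  Li2O: 53.28·0.4041 = 21.53 g (target 21.53 g)
  SrO: 301.5·0.6992 = 210.8 g (target 210.8 g)
Glass-mass bookkeeping: batch Σ − ignition loss = 1000 g (the targets, summed, come to 1000 g; against the stated basis, 1000 g — differing by rounding only).
Adding the batch up: Σ batch = 1126 g; LOI loss = Σ batch·LOI = 126.1 g; yield = glass ÷ total batch = 88.80%.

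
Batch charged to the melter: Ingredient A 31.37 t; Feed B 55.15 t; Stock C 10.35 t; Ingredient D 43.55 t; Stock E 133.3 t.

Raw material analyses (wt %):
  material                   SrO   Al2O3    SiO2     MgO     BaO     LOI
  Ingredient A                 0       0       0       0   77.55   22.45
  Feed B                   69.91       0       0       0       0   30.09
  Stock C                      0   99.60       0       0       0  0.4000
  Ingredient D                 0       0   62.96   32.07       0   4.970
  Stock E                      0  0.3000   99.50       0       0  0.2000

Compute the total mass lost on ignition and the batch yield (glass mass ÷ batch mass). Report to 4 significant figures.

LOI loss = 26.11 t; glass = 247.6 t; yield = 90.46%

Mid-chain values are printed rounded to four significant digits. Full precision is carried at all times — exactly one rounding is applied to each reported result — derived quantities, which include totals, yield, LOI, five oxide percentages, glass mass, are recomputed in exact precision, as they appear in the question or the answer, using the weight values per 247.6 t of glass.
Each material's LOI contribution:
  Ingredient A: 31.37 × 0.2245 = 7.043 t
  Feed B: 55.15 × 0.3009 = 16.59 t
  Stock C: 10.35 × 0.004000 = 0.04140 t
  Ingredient D: 43.55 × 0.04970 = 2.164 t
  Stock E: 133.3 × 0.002000 = 0.2666 t
Total LOI = 26.11 t
Glass = batch − LOI = 273.7 − 26.11 = 247.6 t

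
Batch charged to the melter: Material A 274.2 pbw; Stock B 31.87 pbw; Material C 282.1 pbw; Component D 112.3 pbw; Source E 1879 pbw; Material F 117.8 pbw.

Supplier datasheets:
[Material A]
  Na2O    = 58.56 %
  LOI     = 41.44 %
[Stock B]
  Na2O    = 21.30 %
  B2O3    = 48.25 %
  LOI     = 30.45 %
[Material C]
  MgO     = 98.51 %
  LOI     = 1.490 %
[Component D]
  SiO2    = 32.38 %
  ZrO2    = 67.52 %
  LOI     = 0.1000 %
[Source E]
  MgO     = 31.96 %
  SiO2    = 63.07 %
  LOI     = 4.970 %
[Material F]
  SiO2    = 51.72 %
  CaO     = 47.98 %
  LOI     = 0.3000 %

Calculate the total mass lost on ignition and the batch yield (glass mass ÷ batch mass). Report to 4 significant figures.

LOI loss = 221.4 pbw; glass = 2476 pbw; yield = 91.79%

Intermediates are shown (rounded to four significant figures) in the working — each numeric step carries exact precision from start to finish — a single rounding completes each reported value; all derived quantities (totals, the yield, six oxide percentages, LOI, glass mass) are rebuilt from the weighed amounts for 2476 pbw of glass at full float precision exactly as shown in the problem or the answer.
Loss on ignition, line by line:
  Material A: 274.2 × 0.4144 = 113.6 pbw
  Stock B: 31.87 × 0.3045 = 9.704 pbw
  Material C: 282.1 × 0.01490 = 4.203 pbw
  Component D: 112.3 × 0.001000 = 0.1123 pbw
  Source E: 1879 × 0.04970 = 93.39 pbw
  Material F: 117.8 × 0.003000 = 0.3534 pbw
Total LOI = 221.4 pbw
Glass = batch − LOI = 2697 − 221.4 = 2476 pbw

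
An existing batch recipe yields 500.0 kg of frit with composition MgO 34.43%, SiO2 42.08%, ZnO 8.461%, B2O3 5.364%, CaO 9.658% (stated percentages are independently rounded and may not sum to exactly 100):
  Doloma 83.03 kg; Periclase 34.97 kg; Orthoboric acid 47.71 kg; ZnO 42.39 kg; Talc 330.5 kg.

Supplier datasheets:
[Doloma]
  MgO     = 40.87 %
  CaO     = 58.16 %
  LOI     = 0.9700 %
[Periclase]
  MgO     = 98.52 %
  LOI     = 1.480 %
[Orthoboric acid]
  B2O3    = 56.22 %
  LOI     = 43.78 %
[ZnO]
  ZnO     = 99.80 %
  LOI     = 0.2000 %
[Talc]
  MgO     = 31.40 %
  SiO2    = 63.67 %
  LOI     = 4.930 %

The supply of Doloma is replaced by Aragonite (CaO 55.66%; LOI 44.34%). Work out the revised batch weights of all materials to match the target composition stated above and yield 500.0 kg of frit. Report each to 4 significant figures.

Intermediates are displayed rounded off to 4 significant digits across the worked steps; all arithmetic holds full float precision end to end. A single rounding produces each reported number — all derived quantities (five oxide percentages, net glass mass, the totals, yield, ignition loss) are carried at full float precision starting from the weights per 500.0 kg of glass as quoted within problem or answer.
Oxide-by-oxide targets in 500.0 kg frit:
  MgO: 34.43% × 500.0 = 172.2 kg
  SiO2: 42.08% × 500.0 = 210.4 kg
  ZnO: 8.461% × 500.0 = 42.30 kg
  B2O3: 5.364% × 500.0 = 26.82 kg
  CaO: 9.658% × 500.0 = 48.29 kg
Verifying the oxide balance applying the batch weights above, relative to the basis at hand (target by target, the sums agree inside rounding margins):
  MgO: 69.41·0.9852 + 330.5·0.3140 = 172.2 kg (target 172.2 kg)
  SiO2: 330.5·0.6367 = 210.4 kg (target 210.4 kg)
  ZnO: 42.39·0.9980 = 42.31 kg (target 42.30 kg)
  B2O3: 47.71·0.5622 = 26.82 kg (target 26.82 kg)
  CaO: 86.76·0.5566 = 48.29 kg (target 48.29 kg)
Glass mass check: total batch − LOI = 500.0 kg (per-oxide target masses sum to 500.0 kg; with the basis standing at 500.0 kg — deltas are rounding alone).
Whole-batch sum: Σ batch = 576.8 kg; loss to ignition Σ batch·LOI = 76.76 kg; as yield: glass ÷ batch → 86.69%.

Revised batch per 500.0 kg frit:
  Aragonite: 86.76 kg
  Periclase: 69.41 kg
  Orthoboric acid: 47.71 kg
  ZnO: 42.39 kg
  Talc: 330.5 kg
Total batch = 576.8 kg; LOI loss = 76.76 kg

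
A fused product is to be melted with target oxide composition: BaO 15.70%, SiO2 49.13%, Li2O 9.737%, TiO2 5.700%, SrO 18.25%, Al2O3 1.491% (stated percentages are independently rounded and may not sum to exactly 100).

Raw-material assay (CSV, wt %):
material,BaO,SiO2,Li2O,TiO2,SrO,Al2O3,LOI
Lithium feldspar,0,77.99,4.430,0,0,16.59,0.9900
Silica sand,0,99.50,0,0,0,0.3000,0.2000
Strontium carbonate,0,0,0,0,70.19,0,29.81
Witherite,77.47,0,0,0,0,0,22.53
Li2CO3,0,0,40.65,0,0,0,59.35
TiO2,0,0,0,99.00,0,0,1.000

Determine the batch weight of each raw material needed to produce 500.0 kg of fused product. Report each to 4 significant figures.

All arithmetic holds exact precision at all times; working values are printed (rounded to 4 significant digits) when written out. Every reported result takes exactly one rounding — derived quantities are carried from the weighed amounts per 500.0 kg of glass in full float precision (the totals, net glass mass, the six compositions, LOI, the yield), as given in either problem or answer.
Per-oxide target masses for 500.0 kg fused product:
  BaO: 15.70% × 500.0 = 78.50 kg
  SiO2: 49.13% × 500.0 = 245.6 kg
  Li2O: 9.737% × 500.0 = 48.68 kg
  TiO2: 5.700% × 500.0 = 28.50 kg
  SrO: 18.25% × 500.0 = 91.25 kg
  Al2O3: 1.491% × 500.0 = 7.455 kg
Checking each oxide sum on the weights just shown, for the quoted basis mass (oxide sums agree with the targets once rounding is allowed for):
  BaO: 101.3·0.7747 = 78.48 kg (target 78.50 kg)
  SiO2: 41.05·0.7799 + 214.7·0.9950 = 245.6 kg (target 245.6 kg)
  Li2O: 41.05·0.04430 + 115.3·0.4065 = 48.69 kg (target 48.68 kg)
  TiO2: 28.79·0.9900 = 28.50 kg (target 28.50 kg)
  SrO: 130.0·0.7019 = 91.25 kg (target 91.25 kg)
  Al2O3: 41.05·0.1659 + 214.7·0.003000 = 7.454 kg (target 7.455 kg)
Glass-mass sanity pass: net batch after ignition = 500.0 kg (the Σ of target masses is 500.0 kg; versus the stated basis of 500.0 kg — rounding explains the deltas).
Batch total: Σ batch = 631.1 kg; loss to ignition Σ batch·LOI = 131.1 kg; yield = glass ÷ total batch = 79.22%.

Batch per 500.0 kg fused product:
  Lithium feldspar: 41.05 kg
  Silica sand: 214.7 kg
  Strontium carbonate: 130.0 kg
  Witherite: 101.3 kg
  Li2CO3: 115.3 kg
  TiO2: 28.79 kg
Total batch = 631.1 kg; LOI loss = 131.1 kg; yield = 79.22%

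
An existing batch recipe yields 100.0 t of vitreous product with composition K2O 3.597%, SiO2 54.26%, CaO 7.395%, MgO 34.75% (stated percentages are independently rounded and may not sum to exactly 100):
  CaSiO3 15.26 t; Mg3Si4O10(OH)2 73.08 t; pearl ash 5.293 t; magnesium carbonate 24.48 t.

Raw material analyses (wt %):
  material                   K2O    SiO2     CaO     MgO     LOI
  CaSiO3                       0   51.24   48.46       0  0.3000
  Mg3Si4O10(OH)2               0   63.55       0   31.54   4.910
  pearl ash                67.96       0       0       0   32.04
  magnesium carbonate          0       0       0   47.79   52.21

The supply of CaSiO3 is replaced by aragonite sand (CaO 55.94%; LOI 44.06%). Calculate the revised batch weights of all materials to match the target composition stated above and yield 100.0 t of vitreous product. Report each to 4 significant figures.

Revised batch per 100.0 t vitreous product:
  aragonite sand: 13.22 t
  Mg3Si4O10(OH)2: 85.38 t
  pearl ash: 5.293 t
  magnesium carbonate: 16.36 t
Total batch = 120.3 t; LOI loss = 20.25 t

Values along the way are printed rounded off to 4 significant figures when written out — the working math maintains full float precision from first step to last; every reported number is rounded just once; the derived quantities are re-derived in exact precision (the yield, LOI, glass mass, four oxide percentages, totals) from the weighed amounts on 100.0 t of glass as given in the problem or the answer.
Per-oxide target masses for 100.0 t vitreous product:
  K2O: 3.597% × 100.0 = 3.597 t
  SiO2: 54.26% × 100.0 = 54.26 t
  CaO: 7.395% × 100.0 = 7.395 t
  MgO: 34.75% × 100.0 = 34.75 t
Per-oxide balance check applying the batch weights above, for the quoted basis mass (delivered sums recover each target given rounding of the digits):
  K2O: 5.293·0.6796 = 3.597 t (target 3.597 t)
  SiO2: 85.38·0.6355 = 54.26 t (target 54.26 t)
  CaO: 13.22·0.5594 = 7.395 t (target 7.395 t)
  MgO: 85.38·0.3154 + 16.36·0.4779 = 34.75 t (target 34.75 t)
Mass balance on the glass: the batch minus its LOI: 100.0 t (oxide target masses add up to 100.0 t; the stated basis being 100.0 t — any gap is answer rounding).
Batch grand total — Σ batch = 120.3 t; LOI removed, Σ of batch·LOI: 20.25 t; yield, glass over the total, = 83.16%.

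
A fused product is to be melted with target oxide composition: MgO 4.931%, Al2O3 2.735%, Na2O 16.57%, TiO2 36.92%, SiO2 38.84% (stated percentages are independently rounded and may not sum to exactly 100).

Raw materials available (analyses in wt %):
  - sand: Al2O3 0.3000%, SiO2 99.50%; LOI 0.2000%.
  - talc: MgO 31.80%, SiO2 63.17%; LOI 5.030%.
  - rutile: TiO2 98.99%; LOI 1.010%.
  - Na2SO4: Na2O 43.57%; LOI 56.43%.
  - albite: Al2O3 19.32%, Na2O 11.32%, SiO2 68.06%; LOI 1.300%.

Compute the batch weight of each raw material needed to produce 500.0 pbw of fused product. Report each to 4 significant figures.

Batch per 500.0 pbw fused product:
  sand: 98.58 pbw
  talc: 77.53 pbw
  rutile: 186.5 pbw
  Na2SO4: 172.2 pbw
  albite: 69.25 pbw
Total batch = 604.1 pbw; LOI loss = 104.1 pbw; yield = 82.77%

The working math runs at exact precision at all times; rounding to four significant figures applies to each in-between result as displayed — every reported number sees exactly one rounding — the derived quantities (ignition loss, glass mass, the five compositions, yield, the totals) are computed from the batch weights at 500.0 pbw of glass in exact precision as they appear in the problem or answer text.
Per-oxide target masses for 500.0 pbw fused product:
  MgO: 4.931% × 500.0 = 24.66 pbw
  Al2O3: 2.735% × 500.0 = 13.68 pbw
  Na2O: 16.57% × 500.0 = 82.85 pbw
  TiO2: 36.92% × 500.0 = 184.6 pbw
  SiO2: 38.84% × 500.0 = 194.2 pbw
Verifying the oxide balance given the weights on record, on the stated basis (summed amounts equal target values within answer rounding):
  MgO: 77.53·0.3180 = 24.65 pbw (target 24.66 pbw)
  Al2O3: 98.58·0.003000 + 69.25·0.1932 = 13.67 pbw (target 13.68 pbw)
  Na2O: 172.2·0.4357 + 69.25·0.1132 = 82.87 pbw (target 82.85 pbw)
  TiO2: 186.5·0.9899 = 184.6 pbw (target 184.6 pbw)
  SiO2: 98.58·0.9950 + 77.53·0.6317 + 69.25·0.6806 = 194.2 pbw (target 194.2 pbw)
Glass-mass bookkeeping: batch Σ − ignition loss = 500.0 pbw (the targets, summed, come to 500.0 pbw; versus the stated basis of 500.0 pbw — differing by rounding only).
Batch grand total — Σ batch = 604.1 pbw; Σ batch·LOI gives LOI loss = 104.1 pbw; yield, glass over the total, = 82.77%.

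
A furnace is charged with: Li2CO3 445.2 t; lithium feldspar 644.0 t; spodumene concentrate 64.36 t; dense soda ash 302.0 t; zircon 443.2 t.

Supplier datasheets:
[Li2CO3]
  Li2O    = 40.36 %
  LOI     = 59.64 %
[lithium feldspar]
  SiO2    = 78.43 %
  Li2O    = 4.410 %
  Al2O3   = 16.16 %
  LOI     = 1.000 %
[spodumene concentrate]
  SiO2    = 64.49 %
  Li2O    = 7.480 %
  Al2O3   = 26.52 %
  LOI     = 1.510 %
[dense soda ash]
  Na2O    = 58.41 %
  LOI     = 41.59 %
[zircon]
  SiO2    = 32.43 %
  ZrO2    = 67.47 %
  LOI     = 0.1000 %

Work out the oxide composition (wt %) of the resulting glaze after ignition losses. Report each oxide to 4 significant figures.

Glass mass = 1500 t (batch 1899 − LOI 399.0).
Composition: SiO2 46.03%, ZrO2 19.94%, Na2O 11.76%, Li2O 14.20%, Al2O3 8.077%

Mid-chain values are displayed, rounded to four significant digits, as written; the working math keeps full precision through the solve; each reported figure is rounded just once. The derived quantities (yield, glass mass, five oxide percentages, ignition loss, totals) are re-derived using the weight values on 1500 t of glass at full precision as quoted within the question or the answer.
Oxide-by-oxide delivered mass:
  SiO2: 644.0·0.7843 + 64.36·0.6449 + 443.2·0.3243 = 690.3 t
  ZrO2: 443.2·0.6747 = 299.0 t
  Na2O: 302.0·0.5841 = 176.4 t
  Li2O: 445.2·0.4036 + 644.0·0.04410 + 64.36·0.07480 = 212.9 t
  Al2O3: 644.0·0.1616 + 64.36·0.2652 = 121.1 t
LOI: 445.2·0.5964 + 644.0·0.01000 + 64.36·0.01510 + 302.0·0.4159 + 443.2·0.001000 = 399.0 t
Resulting glass, batch − LOI: 1899 − 399.0 = 1500 t (matching Σ of the oxides)
percent by weight: oxide/glass ×100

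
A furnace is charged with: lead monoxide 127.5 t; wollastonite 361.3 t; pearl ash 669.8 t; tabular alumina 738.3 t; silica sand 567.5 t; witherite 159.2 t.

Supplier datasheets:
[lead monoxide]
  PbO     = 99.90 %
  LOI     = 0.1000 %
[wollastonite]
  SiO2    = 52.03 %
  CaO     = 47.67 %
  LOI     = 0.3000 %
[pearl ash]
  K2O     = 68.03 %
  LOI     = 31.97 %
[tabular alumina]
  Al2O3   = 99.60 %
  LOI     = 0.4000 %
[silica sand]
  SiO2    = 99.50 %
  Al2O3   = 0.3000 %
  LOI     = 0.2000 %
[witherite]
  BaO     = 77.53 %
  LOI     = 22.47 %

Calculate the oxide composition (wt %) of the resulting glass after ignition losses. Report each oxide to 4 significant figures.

Glass mass = 2368 t (batch 2624 − LOI 255.2).
Composition: SiO2 31.78%, K2O 19.24%, CaO 7.272%, PbO 5.378%, BaO 5.211%, Al2O3 31.12%

Values along the way are displayed, rounded to 4 significant digits, alongside each step. Each numeric step keeps exact precision end to end; a single rounding produces each reported number. The derived quantities (yield, ignition loss, six oxide percentages, net glass mass, the totals) are computed from the batch weights at 2368 t of glass at full float precision, as they appear in the problem or answer text.
What the batch supplies per oxide:
  SiO2: 361.3·0.5203 + 567.5·0.9950 = 752.6 t
  K2O: 669.8·0.6803 = 455.7 t
  CaO: 361.3·0.4767 = 172.2 t
  PbO: 127.5·0.9990 = 127.4 t
  BaO: 159.2·0.7753 = 123.4 t
  Al2O3: 738.3·0.9960 + 567.5·0.003000 = 737.0 t
LOI: 127.5·0.001000 + 361.3·0.003000 + 669.8·0.3197 + 738.3·0.004000 + 567.5·0.002000 + 159.2·0.2247 = 255.2 t
batch − LOI leaves glass = 2624 − 255.2 = 2368 t (the oxide masses sum to this)
wt %: oxide over glass, times 100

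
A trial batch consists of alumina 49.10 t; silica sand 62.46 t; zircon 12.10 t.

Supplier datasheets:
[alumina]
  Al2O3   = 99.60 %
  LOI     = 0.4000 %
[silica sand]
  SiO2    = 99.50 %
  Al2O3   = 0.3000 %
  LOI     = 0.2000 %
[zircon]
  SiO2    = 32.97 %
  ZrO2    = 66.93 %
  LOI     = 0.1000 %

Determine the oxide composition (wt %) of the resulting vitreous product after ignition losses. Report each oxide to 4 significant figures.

Glass mass = 123.3 t (batch 123.7 − LOI 0.3334).
Composition: SiO2 53.63%, ZrO2 6.567%, Al2O3 39.81%

Working values are displayed (rounded to 4 significant figures) when written out; every computation holds full precision at all times; a single rounding completes each reported figure — all derived quantities (ignition loss, net glass mass, totals, the yield, three oxide percentages) are computed from the weighed amounts at 123.3 t of glass in full precision, exactly as printed in question or answer.
Mass of each oxide from the mix:
  SiO2: 62.46·0.9950 + 12.10·0.3297 = 66.14 t
  ZrO2: 12.10·0.6693 = 8.099 t
  Al2O3: 49.10·0.9960 + 62.46·0.003000 = 49.09 t
LOI: 49.10·0.004000 + 62.46·0.002000 + 12.10·0.001000 = 0.3334 t
Glass mass = batch − LOI = 123.7 − 0.3334 = 123.3 t (the oxide masses sum to this)
wt % = 100 × oxide mass / glass mass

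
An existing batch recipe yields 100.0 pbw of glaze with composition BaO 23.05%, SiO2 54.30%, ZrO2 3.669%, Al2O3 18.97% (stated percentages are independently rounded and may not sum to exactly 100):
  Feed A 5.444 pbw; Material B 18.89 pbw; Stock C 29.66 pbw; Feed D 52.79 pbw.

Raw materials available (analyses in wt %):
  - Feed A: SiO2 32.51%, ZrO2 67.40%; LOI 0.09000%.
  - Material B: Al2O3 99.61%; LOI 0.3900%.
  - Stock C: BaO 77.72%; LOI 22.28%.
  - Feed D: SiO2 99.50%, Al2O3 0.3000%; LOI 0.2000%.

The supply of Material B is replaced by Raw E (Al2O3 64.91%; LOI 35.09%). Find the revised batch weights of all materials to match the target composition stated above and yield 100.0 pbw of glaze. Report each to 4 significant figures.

Revised batch per 100.0 pbw glaze:
  Feed A: 5.444 pbw
  Raw E: 28.98 pbw
  Stock C: 29.66 pbw
  Feed D: 52.79 pbw
Total batch = 116.9 pbw; LOI loss = 16.89 pbw

Working values are shown (rounded to 4 significant figures) across the worked steps. Every computation carries full float precision from start to finish. A single rounding yields every reported value. Derived quantities (the four compositions, glass mass, LOI, yield, totals) are rebuilt from the weighed amounts for 100.0 pbw of glass in full precision, as set out in the problem or answer text.
Oxide-by-oxide targets in 100.0 pbw glaze:
  BaO: 23.05% × 100.0 = 23.05 pbw
  SiO2: 54.30% × 100.0 = 54.30 pbw
  ZrO2: 3.669% × 100.0 = 3.669 pbw
  Al2O3: 18.97% × 100.0 = 18.97 pbw
Oxide-by-oxide audit on the weights just shown, per the basis as stated (each sum matches its target mass exact up to rounding of places):
  BaO: 29.66·0.7772 = 23.05 pbw (target 23.05 pbw)
  SiO2: 5.444·0.3251 + 52.79·0.9950 = 54.30 pbw (target 54.30 pbw)
  ZrO2: 5.444·0.6740 = 3.669 pbw (target 3.669 pbw)
  Al2O3: 28.98·0.6491 + 52.79·0.003000 = 18.97 pbw (target 18.97 pbw)
Glass-mass sanity pass: total batch − LOI = 99.99 pbw (targets for the oxides total 99.99 pbw; basis as stated: 100.0 pbw — differing by rounding only).
Summing the batch: Σ batch = 116.9 pbw; LOI loss = Σ batch·LOI = 16.89 pbw; yield: glass divided by total = 85.55%.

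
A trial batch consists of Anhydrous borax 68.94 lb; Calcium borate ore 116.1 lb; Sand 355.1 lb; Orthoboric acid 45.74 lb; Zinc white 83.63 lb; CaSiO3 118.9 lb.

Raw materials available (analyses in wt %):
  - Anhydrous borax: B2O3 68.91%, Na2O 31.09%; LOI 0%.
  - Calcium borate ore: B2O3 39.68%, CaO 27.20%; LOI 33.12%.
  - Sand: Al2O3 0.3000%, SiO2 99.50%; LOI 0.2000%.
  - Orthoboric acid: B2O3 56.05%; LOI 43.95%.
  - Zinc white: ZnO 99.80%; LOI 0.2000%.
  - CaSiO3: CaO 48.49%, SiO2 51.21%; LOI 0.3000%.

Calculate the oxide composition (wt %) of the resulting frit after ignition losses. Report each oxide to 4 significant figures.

In-progress results are printed rounded to four significant digits as written. The whole derivation keeps full precision through every step — every reported number takes a single rounding. Derived quantities are rebuilt from the batch weights for 728.6 lb of glass at exact precision (six oxide percentages, net glass mass, ignition loss, the totals, the yield), precisely as stated by the problem or answer text.
Oxide-by-oxide delivered mass:
  B2O3: 68.94·0.6891 + 116.1·0.3968 + 45.74·0.5605 = 119.2 lb
  Na2O: 68.94·0.3109 = 21.43 lb
  ZnO: 83.63·0.9980 = 83.46 lb
  CaO: 116.1·0.2720 + 118.9·0.4849 = 89.23 lb
  Al2O3: 355.1·0.003000 = 1.065 lb
  SiO2: 355.1·0.9950 + 118.9·0.5121 = 414.2 lb
LOI: 116.1·0.3312 + 355.1·0.002000 + 45.74·0.4395 + 83.63·0.002000 + 118.9·0.003000 = 59.79 lb
Resulting glass, batch − LOI: 788.4 − 59.79 = 728.6 lb (the oxide masses sum to this)
wt % = oxide mass / glass mass × 100

Glass mass = 728.6 lb (batch 788.4 − LOI 59.79).
Composition: B2O3 16.36%, Na2O 2.942%, ZnO 11.45%, CaO 12.25%, Al2O3 0.1462%, SiO2 56.85%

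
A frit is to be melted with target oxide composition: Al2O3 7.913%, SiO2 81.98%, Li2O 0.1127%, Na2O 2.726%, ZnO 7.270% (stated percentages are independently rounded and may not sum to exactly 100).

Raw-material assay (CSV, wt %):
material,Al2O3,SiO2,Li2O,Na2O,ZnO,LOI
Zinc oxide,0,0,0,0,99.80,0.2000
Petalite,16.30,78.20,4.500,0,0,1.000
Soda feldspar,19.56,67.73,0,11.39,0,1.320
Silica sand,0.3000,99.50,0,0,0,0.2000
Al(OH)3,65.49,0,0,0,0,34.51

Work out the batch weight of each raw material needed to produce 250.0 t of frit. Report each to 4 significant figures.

Mid-chain values are displayed rounded to four significant figures when written out — the working math maintains exact precision through every step — every reported value sees exactly one rounding. All derived quantities, including totals, net glass mass, yield, ignition loss, five oxide percentages, are carried from the weighed amounts for 250.0 t of glass at full float precision as quoted within the problem or answer text.
The oxide mass targets at 250.0 t frit:
  Al2O3: 7.913% × 250.0 = 19.78 t
  SiO2: 81.98% × 250.0 = 205.0 t
  Li2O: 0.1127% × 250.0 = 0.2817 t
  Na2O: 2.726% × 250.0 = 6.815 t
  ZnO: 7.270% × 250.0 = 18.18 t
Balance tally, oxide-wise, from the weights as reported, versus the basis set out (oxide sums agree with the targets once rounding is allowed for):
  Al2O3: 6.261·0.1630 + 59.83·0.1956 + 160.3·0.003000 + 10.04·0.6549 = 19.78 t (target 19.78 t)
  SiO2: 6.261·0.7820 + 59.83·0.6773 + 160.3·0.9950 = 204.9 t (target 205.0 t)
  Li2O: 6.261·0.04500 = 0.2817 t (target 0.2817 t)
  Na2O: 59.83·0.1139 = 6.815 t (target 6.815 t)
  ZnO: 18.21·0.9980 = 18.17 t (target 18.18 t)
Glass mass check: batch Σ − ignition loss = 250.0 t (the targets, summed, come to 250.0 t; against the stated basis, 250.0 t — differing by rounding only).
Adding the batch up: Σ batch = 254.6 t; LOI loss = Σ batch·LOI = 4.674 t; as yield: glass ÷ batch → 98.16%.

Batch per 250.0 t frit:
  Zinc oxide: 18.21 t
  Petalite: 6.261 t
  Soda feldspar: 59.83 t
  Silica sand: 160.3 t
  Al(OH)3: 10.04 t
Total batch = 254.6 t; LOI loss = 4.674 t; yield = 98.16%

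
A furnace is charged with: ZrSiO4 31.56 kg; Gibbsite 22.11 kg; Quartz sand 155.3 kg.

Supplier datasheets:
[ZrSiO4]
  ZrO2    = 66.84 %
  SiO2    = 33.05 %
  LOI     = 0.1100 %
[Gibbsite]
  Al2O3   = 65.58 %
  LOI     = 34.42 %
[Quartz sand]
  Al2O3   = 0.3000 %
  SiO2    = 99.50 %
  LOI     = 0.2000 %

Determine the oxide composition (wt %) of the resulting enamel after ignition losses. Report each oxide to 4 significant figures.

Glass mass = 201.0 kg (batch 209.0 − LOI 7.956).
Composition: Al2O3 7.445%, ZrO2 10.49%, SiO2 82.06%

Intermediates are printed (rounded to 4 significant digits) in the working. The working math holds full float precision from start to finish — each reported value is rounded once only — derived quantities (totals, the yield, net glass mass, LOI, the three compositions) are computed in full precision using the weight values at 201.0 kg of glass, precisely as stated by either problem or answer.
Mass of each oxide from the mix:
  Al2O3: 22.11·0.6558 + 155.3·0.003000 = 14.97 kg
  ZrO2: 31.56·0.6684 = 21.09 kg
  SiO2: 31.56·0.3305 + 155.3·0.9950 = 165.0 kg
LOI: 31.56·0.001100 + 22.11·0.3442 + 155.3·0.002000 = 7.956 kg
The glass mass, total less LOI, = 209.0 − 7.956 = 201.0 kg (the oxide masses sum to this)
each wt % is 100 × oxide ÷ glass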